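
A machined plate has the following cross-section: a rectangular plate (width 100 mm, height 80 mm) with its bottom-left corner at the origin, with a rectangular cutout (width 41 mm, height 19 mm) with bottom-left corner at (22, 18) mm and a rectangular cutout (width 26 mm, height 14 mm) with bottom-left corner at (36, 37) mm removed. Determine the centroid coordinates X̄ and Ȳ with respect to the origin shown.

X̄ = 50.91 mm, Ȳ = 41.21 mm

plate: A = 100 × 80 = 8000.00, centroid at (50.00, 40.00).
hole 1: A = −(41 × 19) = -779.00, centroid at (42.50, 27.50).
hole 2: A = −(26 × 14) = -364.00, centroid at (49.00, 44.00).
ΣA = 6857.00 mm², ΣAX̄ = 349056.50 mm³, ΣAȲ = 282561.50 mm³.
X̄ = 349056.50/6857.00 = 50.91 mm; Ȳ = 282561.50/6857.00 = 41.21 mm.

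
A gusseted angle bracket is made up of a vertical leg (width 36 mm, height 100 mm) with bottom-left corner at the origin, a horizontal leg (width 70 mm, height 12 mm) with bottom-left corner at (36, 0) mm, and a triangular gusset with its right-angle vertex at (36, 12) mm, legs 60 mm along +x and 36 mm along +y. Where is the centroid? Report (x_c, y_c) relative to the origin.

vertical leg: A = 36 × 100 = 3600.00, centroid at (18.00, 50.00).
horizontal leg: A = 70 × 12 = 840.00, centroid at (71.00, 6.00).
gusset: A = ½·60·36 = 1080.00, centroid at (56.00, 24.00).
ΣA = 5520.00 mm², ΣAx_c = 184920.00 mm³, ΣAy_c = 210960.00 mm³.
x_c = 184920.00/5520.00 = 33.50 mm; y_c = 210960.00/5520.00 = 38.22 mm.

x_c = 33.50 mm, y_c = 38.22 mm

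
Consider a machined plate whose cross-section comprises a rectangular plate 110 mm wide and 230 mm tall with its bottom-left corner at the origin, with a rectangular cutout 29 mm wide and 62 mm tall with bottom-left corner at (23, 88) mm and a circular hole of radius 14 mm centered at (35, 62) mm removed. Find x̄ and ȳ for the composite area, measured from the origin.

x̄ = 56.91 mm, ȳ = 116.11 mm

Part | A | x̄ᵢ | ȳᵢ | A·x̄ᵢ | A·ȳᵢ
plate | 25300.00 | 55.00 | 115.00 | 1391500.00 | 2909500.00
hole 1 | -1798.00 | 37.50 | 119.00 | -67425.00 | -213962.00
hole 2 | -615.75 | 35.00 | 62.00 | -21551.33 | -38176.63
Σ | 22886.25 |  |  | 1302523.67 | 2657361.37
x̄ = 1302523.67 / 22886.25 = 56.91 mm
ȳ = 2657361.37 / 22886.25 = 116.11 mm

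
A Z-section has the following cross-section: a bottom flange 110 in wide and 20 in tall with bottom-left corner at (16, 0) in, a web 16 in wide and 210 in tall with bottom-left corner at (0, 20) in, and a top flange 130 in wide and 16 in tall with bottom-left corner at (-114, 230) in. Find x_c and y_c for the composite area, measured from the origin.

x_c = 10.62 in, y_c = 122.65 in

bottom flange: A = 110 × 20 = 2200.00, centroid at (71.00, 10.00).
web: A = 16 × 210 = 3360.00, centroid at (8.00, 125.00).
top flange: A = 130 × 16 = 2080.00, centroid at (-49.00, 238.00).
ΣA = 7640.00 in², ΣAx_c = 81160.00 in³, ΣAy_c = 937040.00 in³.
x_c = 81160.00/7640.00 = 10.62 in; y_c = 937040.00/7640.00 = 122.65 in.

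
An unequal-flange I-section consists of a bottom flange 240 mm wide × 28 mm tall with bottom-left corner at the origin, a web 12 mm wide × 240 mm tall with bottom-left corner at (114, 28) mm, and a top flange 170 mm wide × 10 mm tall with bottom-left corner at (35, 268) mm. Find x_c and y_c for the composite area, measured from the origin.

bottom flange: A = 240 × 28 = 6720.00, centroid at (120.00, 14.00).
web: A = 12 × 240 = 2880.00, centroid at (120.00, 148.00).
top flange: A = 170 × 10 = 1700.00, centroid at (120.00, 273.00).
ΣA = 11300.00 mm²
ΣAx_c = (6720.00)(120.00) + (2880.00)(120.00) + (1700.00)(120.00) = 1356000.00 mm³
ΣAy_c = (6720.00)(14.00) + (2880.00)(148.00) + (1700.00)(273.00) = 984420.00 mm³
x_c = 1356000.00 / 11300.00 = 120.00 mm
y_c = 984420.00 / 11300.00 = 87.12 mm

x_c = 120.00 mm, y_c = 87.12 mm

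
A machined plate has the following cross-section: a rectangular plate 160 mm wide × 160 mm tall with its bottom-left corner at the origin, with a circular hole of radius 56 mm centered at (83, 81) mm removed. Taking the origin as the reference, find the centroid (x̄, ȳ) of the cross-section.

x̄ = 78.12 mm, ȳ = 79.37 mm

Part | A | x̄ᵢ | ȳᵢ | A·x̄ᵢ | A·ȳᵢ
plate | 25600.00 | 80.00 | 80.00 | 2048000.00 | 2048000.00
hole | -9852.03 | 83.00 | 81.00 | -817718.87 | -798014.80
Σ | 15747.97 |  |  | 1230281.13 | 1249985.20
x̄ = 1230281.13 / 15747.97 = 78.12 mm
ȳ = 1249985.20 / 15747.97 = 79.37 mm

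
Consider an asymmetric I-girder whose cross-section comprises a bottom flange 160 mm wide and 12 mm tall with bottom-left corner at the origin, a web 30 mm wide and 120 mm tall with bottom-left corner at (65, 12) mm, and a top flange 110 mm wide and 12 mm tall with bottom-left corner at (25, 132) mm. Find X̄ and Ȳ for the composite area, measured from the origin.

X̄ = 80.00 mm, Ȳ = 66.21 mm

Part | A | x̄ᵢ | ȳᵢ | A·x̄ᵢ | A·ȳᵢ
bottom flange | 1920.00 | 80.00 | 6.00 | 153600.00 | 11520.00
web | 3600.00 | 80.00 | 72.00 | 288000.00 | 259200.00
top flange | 1320.00 | 80.00 | 138.00 | 105600.00 | 182160.00
Σ | 6840.00 |  |  | 547200.00 | 452880.00
X̄ = 547200.00 / 6840.00 = 80.00 mm
Ȳ = 452880.00 / 6840.00 = 66.21 mm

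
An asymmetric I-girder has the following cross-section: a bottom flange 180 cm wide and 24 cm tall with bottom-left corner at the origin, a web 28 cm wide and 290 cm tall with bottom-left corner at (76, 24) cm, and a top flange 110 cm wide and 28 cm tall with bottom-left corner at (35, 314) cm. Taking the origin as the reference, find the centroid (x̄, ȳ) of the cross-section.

Part | A | x̄ᵢ | ȳᵢ | A·x̄ᵢ | A·ȳᵢ
bottom flange | 4320.00 | 90.00 | 12.00 | 388800.00 | 51840.00
web | 8120.00 | 90.00 | 169.00 | 730800.00 | 1372280.00
top flange | 3080.00 | 90.00 | 328.00 | 277200.00 | 1010240.00
Σ | 15520.00 |  |  | 1396800.00 | 2434360.00
x̄ = 1396800.00 / 15520.00 = 90.00 cm
ȳ = 2434360.00 / 15520.00 = 156.85 cm

x̄ = 90.00 cm, ȳ = 156.85 cm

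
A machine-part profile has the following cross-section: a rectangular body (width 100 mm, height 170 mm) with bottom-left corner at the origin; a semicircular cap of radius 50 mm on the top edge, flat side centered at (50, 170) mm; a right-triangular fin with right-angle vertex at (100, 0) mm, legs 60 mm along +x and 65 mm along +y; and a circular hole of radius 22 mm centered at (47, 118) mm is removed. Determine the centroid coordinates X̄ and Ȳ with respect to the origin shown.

rectangular body: A = 100 × 170 = 17000.00, centroid at (50.00, 85.00).
semicircular top: A = ½π·50² = 3926.99, centroid at (50.00, 191.22).
triangular fin: A = ½·60·65 = 1950.00, centroid at (120.00, 21.67).
hole: A = −π·22² = -1520.53, centroid at (47.00, 118.00).
ΣA = 21356.46 mm²
ΣAX̄ = (17000.00)(50.00) + (3926.99)(50.00) + (1950.00)(120.00) + (-1520.53)(47.00) = 1208884.59 mm³
ΣAȲ = (17000.00)(85.00) + (3926.99)(191.22) + (1950.00)(21.67) + (-1520.53)(118.00) = 2058749.13 mm³
X̄ = 1208884.59 / 21356.46 = 56.61 mm
Ȳ = 2058749.13 / 21356.46 = 96.40 mm

X̄ = 56.61 mm, Ȳ = 96.40 mm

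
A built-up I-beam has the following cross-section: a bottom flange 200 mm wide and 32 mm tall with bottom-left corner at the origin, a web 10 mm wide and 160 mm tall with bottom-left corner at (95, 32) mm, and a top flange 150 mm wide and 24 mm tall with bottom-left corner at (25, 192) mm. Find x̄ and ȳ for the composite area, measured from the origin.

x̄ = 100.00 mm, ȳ = 87.59 mm

bottom flange: A = 200 × 32 = 6400.00, centroid at (100.00, 16.00).
web: A = 10 × 160 = 1600.00, centroid at (100.00, 112.00).
top flange: A = 150 × 24 = 3600.00, centroid at (100.00, 204.00).
ΣA = 11600.00 mm²
ΣAx̄ = (6400.00)(100.00) + (1600.00)(100.00) + (3600.00)(100.00) = 1160000.00 mm³
ΣAȳ = (6400.00)(16.00) + (1600.00)(112.00) + (3600.00)(204.00) = 1016000.00 mm³
x̄ = 1160000.00 / 11600.00 = 100.00 mm
ȳ = 1016000.00 / 11600.00 = 87.59 mm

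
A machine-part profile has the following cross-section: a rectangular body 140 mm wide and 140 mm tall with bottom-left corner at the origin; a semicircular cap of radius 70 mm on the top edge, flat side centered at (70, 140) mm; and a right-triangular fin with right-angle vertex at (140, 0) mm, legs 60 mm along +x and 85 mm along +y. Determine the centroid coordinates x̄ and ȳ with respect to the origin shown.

x̄ = 77.69 mm, ȳ = 92.15 mm

rectangular body: A = 140 × 140 = 19600.00, centroid at (70.00, 70.00).
semicircular top: A = ½π·70² = 7696.90, centroid at (70.00, 169.71).
triangular fin: A = ½·60·85 = 2550.00, centroid at (160.00, 28.33).
ΣA = 29846.90 mm², ΣAx̄ = 2318783.14 mm³, ΣAȳ = 2750482.95 mm³.
x̄ = 2318783.14/29846.90 = 77.69 mm; ȳ = 2750482.95/29846.90 = 92.15 mm.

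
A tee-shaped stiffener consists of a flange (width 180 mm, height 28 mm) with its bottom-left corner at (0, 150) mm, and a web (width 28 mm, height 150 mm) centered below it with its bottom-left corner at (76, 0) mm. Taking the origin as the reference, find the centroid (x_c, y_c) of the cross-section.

x_c = 90.00 mm, y_c = 123.55 mm

web: A = 28 × 150 = 4200.00, centroid at (90.00, 75.00).
flange: A = 180 × 28 = 5040.00, centroid at (90.00, 164.00).
ΣA = 9240.00 mm²
ΣAx_c = (4200.00)(90.00) + (5040.00)(90.00) = 831600.00 mm³
ΣAy_c = (4200.00)(75.00) + (5040.00)(164.00) = 1141560.00 mm³
x_c = 831600.00 / 9240.00 = 90.00 mm
y_c = 1141560.00 / 9240.00 = 123.55 mm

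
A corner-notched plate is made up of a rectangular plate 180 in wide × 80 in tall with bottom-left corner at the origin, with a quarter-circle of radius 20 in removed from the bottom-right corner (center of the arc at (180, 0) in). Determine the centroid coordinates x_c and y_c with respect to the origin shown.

x_c = 88.18 in, y_c = 40.70 in

plate: A = 180 × 80 = 14400.00, centroid at (90.00, 40.00).
removed quarter-circle: A = −¼π·20² = -314.16, centroid at (171.51, 8.49).
ΣA = 14085.84 in²
ΣAx_c = (14400.00)(90.00) + (-314.16)(171.51) = 1242118.00 in³
ΣAy_c = (14400.00)(40.00) + (-314.16)(8.49) = 573333.33 in³
x_c = 1242118.00 / 14085.84 = 88.18 in
y_c = 573333.33 / 14085.84 = 40.70 in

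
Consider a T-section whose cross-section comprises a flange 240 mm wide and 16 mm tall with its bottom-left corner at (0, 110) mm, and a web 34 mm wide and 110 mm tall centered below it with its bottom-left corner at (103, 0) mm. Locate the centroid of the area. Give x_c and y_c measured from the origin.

web: A = 34 × 110 = 3740.00, centroid at (120.00, 55.00).
flange: A = 240 × 16 = 3840.00, centroid at (120.00, 118.00).
ΣA = 7580.00 mm², ΣAx_c = 909600.00 mm³, ΣAy_c = 658820.00 mm³.
x_c = 909600.00/7580.00 = 120.00 mm; y_c = 658820.00/7580.00 = 86.92 mm.

x_c = 120.00 mm, y_c = 86.92 mm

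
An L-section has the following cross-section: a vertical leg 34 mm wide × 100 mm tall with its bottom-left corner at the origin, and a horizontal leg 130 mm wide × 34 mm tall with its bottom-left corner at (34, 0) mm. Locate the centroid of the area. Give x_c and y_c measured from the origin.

vertical leg: A = 34 × 100 = 3400.00, centroid at (17.00, 50.00).
horizontal leg: A = 130 × 34 = 4420.00, centroid at (99.00, 17.00).
ΣA = 7820.00 mm²
ΣAx_c = (3400.00)(17.00) + (4420.00)(99.00) = 495380.00 mm³
ΣAy_c = (3400.00)(50.00) + (4420.00)(17.00) = 245140.00 mm³
x_c = 495380.00 / 7820.00 = 63.35 mm
y_c = 245140.00 / 7820.00 = 31.35 mm

x_c = 63.35 mm, y_c = 31.35 mm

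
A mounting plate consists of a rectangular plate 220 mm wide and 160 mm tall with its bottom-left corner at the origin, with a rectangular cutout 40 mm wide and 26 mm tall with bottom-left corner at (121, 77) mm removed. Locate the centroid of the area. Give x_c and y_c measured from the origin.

plate: A = 220 × 160 = 35200.00, centroid at (110.00, 80.00).
hole: A = −(40 × 26) = -1040.00, centroid at (141.00, 90.00).
ΣA = 34160.00 mm²
ΣAx_c = (35200.00)(110.00) + (-1040.00)(141.00) = 3725360.00 mm³
ΣAy_c = (35200.00)(80.00) + (-1040.00)(90.00) = 2722400.00 mm³
x_c = 3725360.00 / 34160.00 = 109.06 mm
y_c = 2722400.00 / 34160.00 = 79.70 mm

x_c = 109.06 mm, y_c = 79.70 mm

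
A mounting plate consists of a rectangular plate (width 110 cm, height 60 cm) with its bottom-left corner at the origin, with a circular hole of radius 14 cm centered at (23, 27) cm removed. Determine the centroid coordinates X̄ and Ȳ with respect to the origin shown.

X̄ = 58.29 cm, Ȳ = 30.31 cm

plate: A = 110 × 60 = 6600.00, centroid at (55.00, 30.00).
hole: A = −π·14² = -615.75, centroid at (23.00, 27.00).
ΣA = 5984.25 cm²
ΣAX̄ = (6600.00)(55.00) + (-615.75)(23.00) = 348837.70 cm³
ΣAȲ = (6600.00)(30.00) + (-615.75)(27.00) = 181374.69 cm³
X̄ = 348837.70 / 5984.25 = 58.29 cm
Ȳ = 181374.69 / 5984.25 = 30.31 cm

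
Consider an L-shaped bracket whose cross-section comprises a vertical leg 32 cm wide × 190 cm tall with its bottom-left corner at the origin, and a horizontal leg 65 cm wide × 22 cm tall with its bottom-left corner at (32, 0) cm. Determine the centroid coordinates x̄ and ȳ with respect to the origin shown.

x̄ = 25.24 cm, ȳ = 79.01 cm

vertical leg: A = 32 × 190 = 6080.00, centroid at (16.00, 95.00).
horizontal leg: A = 65 × 22 = 1430.00, centroid at (64.50, 11.00).
ΣA = 7510.00 cm², ΣAx̄ = 189515.00 cm³, ΣAȳ = 593330.00 cm³.
x̄ = 189515.00/7510.00 = 25.24 cm; ȳ = 593330.00/7510.00 = 79.01 cm.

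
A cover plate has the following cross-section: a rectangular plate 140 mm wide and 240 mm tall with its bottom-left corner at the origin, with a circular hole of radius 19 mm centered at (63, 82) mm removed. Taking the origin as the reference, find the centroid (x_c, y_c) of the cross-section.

Part | A | x̄ᵢ | ȳᵢ | A·x̄ᵢ | A·ȳᵢ
plate | 33600.00 | 70.00 | 120.00 | 2352000.00 | 4032000.00
hole | -1134.11 | 63.00 | 82.00 | -71449.24 | -92997.43
Σ | 32465.89 |  |  | 2280550.76 | 3939002.57
x_c = 2280550.76 / 32465.89 = 70.24 mm
y_c = 3939002.57 / 32465.89 = 121.33 mm

x_c = 70.24 mm, y_c = 121.33 mm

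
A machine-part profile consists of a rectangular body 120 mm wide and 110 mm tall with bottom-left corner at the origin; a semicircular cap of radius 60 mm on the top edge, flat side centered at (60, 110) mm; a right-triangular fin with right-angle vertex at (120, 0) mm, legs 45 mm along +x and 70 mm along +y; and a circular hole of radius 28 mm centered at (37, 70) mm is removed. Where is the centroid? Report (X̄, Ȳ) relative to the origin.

X̄ = 69.73 mm, Ȳ = 75.49 mm

Part | A | x̄ᵢ | ȳᵢ | A·x̄ᵢ | A·ȳᵢ
rectangular body | 13200.00 | 60.00 | 55.00 | 792000.00 | 726000.00
semicircular top | 5654.87 | 60.00 | 135.46 | 339292.01 | 766035.35
triangular fin | 1575.00 | 135.00 | 23.33 | 212625.00 | 36750.00
hole | -2463.01 | 37.00 | 70.00 | -91131.32 | -172410.60
Σ | 17966.86 |  |  | 1252785.69 | 1356374.74
X̄ = 1252785.69 / 17966.86 = 69.73 mm
Ȳ = 1356374.74 / 17966.86 = 75.49 mm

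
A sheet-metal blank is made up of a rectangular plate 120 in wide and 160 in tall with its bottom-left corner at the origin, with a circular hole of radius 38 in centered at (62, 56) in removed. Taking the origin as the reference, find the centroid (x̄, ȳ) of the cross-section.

x̄ = 59.38 in, ȳ = 87.42 in

plate: A = 120 × 160 = 19200.00, centroid at (60.00, 80.00).
hole: A = −π·38² = -4536.46, centroid at (62.00, 56.00).
ΣA = 14663.54 in²
ΣAx̄ = (19200.00)(60.00) + (-4536.46)(62.00) = 870739.49 in³
ΣAȳ = (19200.00)(80.00) + (-4536.46)(56.00) = 1281958.25 in³
x̄ = 870739.49 / 14663.54 = 59.38 in
ȳ = 1281958.25 / 14663.54 = 87.42 in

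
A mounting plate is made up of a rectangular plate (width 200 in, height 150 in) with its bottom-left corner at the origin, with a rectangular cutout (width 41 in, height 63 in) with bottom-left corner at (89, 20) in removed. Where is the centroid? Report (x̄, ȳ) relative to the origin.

plate: A = 200 × 150 = 30000.00, centroid at (100.00, 75.00).
hole: A = −(41 × 63) = -2583.00, centroid at (109.50, 51.50).
ΣA = 27417.00 in², ΣAx̄ = 2717161.50 in³, ΣAȳ = 2116975.50 in³.
x̄ = 2717161.50/27417.00 = 99.10 in; ȳ = 2116975.50/27417.00 = 77.21 in.

x̄ = 99.10 in, ȳ = 77.21 in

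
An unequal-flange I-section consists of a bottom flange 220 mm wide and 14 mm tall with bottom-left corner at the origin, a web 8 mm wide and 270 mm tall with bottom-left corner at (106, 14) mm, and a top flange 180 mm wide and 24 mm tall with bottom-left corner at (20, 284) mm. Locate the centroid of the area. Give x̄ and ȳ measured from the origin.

bottom flange: A = 220 × 14 = 3080.00, centroid at (110.00, 7.00).
web: A = 8 × 270 = 2160.00, centroid at (110.00, 149.00).
top flange: A = 180 × 24 = 4320.00, centroid at (110.00, 296.00).
ΣA = 9560.00 mm², ΣAx̄ = 1051600.00 mm³, ΣAȳ = 1622120.00 mm³.
x̄ = 1051600.00/9560.00 = 110.00 mm; ȳ = 1622120.00/9560.00 = 169.68 mm.

x̄ = 110.00 mm, ȳ = 169.68 mm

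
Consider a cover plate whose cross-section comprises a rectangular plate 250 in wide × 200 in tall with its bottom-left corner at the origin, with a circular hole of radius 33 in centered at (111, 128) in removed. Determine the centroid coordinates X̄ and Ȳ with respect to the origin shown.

plate: A = 250 × 200 = 50000.00, centroid at (125.00, 100.00).
hole: A = −π·33² = -3421.19, centroid at (111.00, 128.00).
ΣA = 46578.81 in²
ΣAX̄ = (50000.00)(125.00) + (-3421.19)(111.00) = 5870247.42 in³
ΣAȲ = (50000.00)(100.00) + (-3421.19)(128.00) = 4562087.12 in³
X̄ = 5870247.42 / 46578.81 = 126.03 in
Ȳ = 4562087.12 / 46578.81 = 97.94 in

X̄ = 126.03 in, Ȳ = 97.94 in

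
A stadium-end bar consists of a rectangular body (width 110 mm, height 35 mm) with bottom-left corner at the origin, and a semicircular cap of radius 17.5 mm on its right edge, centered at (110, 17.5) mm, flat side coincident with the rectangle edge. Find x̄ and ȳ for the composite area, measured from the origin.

rectangular body: A = 110 × 35 = 3850.00, centroid at (55.00, 17.50).
semicircular end: A = ½π·17.5² = 481.06, centroid at (117.43, 17.50).
ΣA = 4331.06 mm², ΣAx̄ = 268239.12 mm³, ΣAȳ = 75793.49 mm³.
x̄ = 268239.12/4331.06 = 61.93 mm; ȳ = 75793.49/4331.06 = 17.50 mm.

x̄ = 61.93 mm, ȳ = 17.50 mm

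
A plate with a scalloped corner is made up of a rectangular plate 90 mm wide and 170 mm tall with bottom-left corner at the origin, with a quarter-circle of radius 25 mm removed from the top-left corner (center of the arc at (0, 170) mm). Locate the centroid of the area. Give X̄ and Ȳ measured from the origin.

plate: A = 90 × 170 = 15300.00, centroid at (45.00, 85.00).
removed quarter-circle: A = −¼π·25² = -490.87, centroid at (10.61, 159.39).
ΣA = 14809.13 mm², ΣAX̄ = 683291.67 mm³, ΣAȲ = 1222259.78 mm³.
X̄ = 683291.67/14809.13 = 46.14 mm; Ȳ = 1222259.78/14809.13 = 82.53 mm.

X̄ = 46.14 mm, Ȳ = 82.53 mm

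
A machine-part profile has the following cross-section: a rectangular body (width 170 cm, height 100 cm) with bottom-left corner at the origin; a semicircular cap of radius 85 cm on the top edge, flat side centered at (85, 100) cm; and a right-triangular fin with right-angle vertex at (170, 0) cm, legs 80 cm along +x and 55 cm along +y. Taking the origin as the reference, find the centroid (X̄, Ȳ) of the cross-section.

rectangular body: A = 170 × 100 = 17000.00, centroid at (85.00, 50.00).
semicircular top: A = ½π·85² = 11349.00, centroid at (85.00, 136.08).
triangular fin: A = ½·80·55 = 2200.00, centroid at (196.67, 18.33).
ΣA = 30549.00 cm²
ΣAX̄ = (17000.00)(85.00) + (11349.00)(85.00) + (2200.00)(196.67) = 2842331.96 cm³
ΣAȲ = (17000.00)(50.00) + (11349.00)(136.08) + (2200.00)(18.33) = 2434650.35 cm³
X̄ = 2842331.96 / 30549.00 = 93.04 cm
Ȳ = 2434650.35 / 30549.00 = 79.70 cm

X̄ = 93.04 cm, Ȳ = 79.70 cm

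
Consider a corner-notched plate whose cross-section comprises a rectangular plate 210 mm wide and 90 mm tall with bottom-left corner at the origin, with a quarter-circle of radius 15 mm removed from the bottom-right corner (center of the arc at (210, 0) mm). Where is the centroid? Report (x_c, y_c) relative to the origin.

x_c = 104.07 mm, y_c = 45.36 mm

plate: A = 210 × 90 = 18900.00, centroid at (105.00, 45.00).
removed quarter-circle: A = −¼π·15² = -176.71, centroid at (203.63, 6.37).
ΣA = 18723.29 mm²
ΣAx_c = (18900.00)(105.00) + (-176.71)(203.63) = 1948514.94 mm³
ΣAy_c = (18900.00)(45.00) + (-176.71)(6.37) = 849375.00 mm³
x_c = 1948514.94 / 18723.29 = 104.07 mm
y_c = 849375.00 / 18723.29 = 45.36 mm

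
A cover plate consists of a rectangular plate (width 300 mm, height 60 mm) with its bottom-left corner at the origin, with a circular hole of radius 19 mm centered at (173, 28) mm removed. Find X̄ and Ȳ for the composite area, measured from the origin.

X̄ = 148.45 mm, Ȳ = 30.13 mm

plate: A = 300 × 60 = 18000.00, centroid at (150.00, 30.00).
hole: A = −π·19² = -1134.11, centroid at (173.00, 28.00).
ΣA = 16865.89 mm², ΣAX̄ = 2503798.11 mm³, ΣAȲ = 508244.78 mm³.
X̄ = 2503798.11/16865.89 = 148.45 mm; Ȳ = 508244.78/16865.89 = 30.13 mm.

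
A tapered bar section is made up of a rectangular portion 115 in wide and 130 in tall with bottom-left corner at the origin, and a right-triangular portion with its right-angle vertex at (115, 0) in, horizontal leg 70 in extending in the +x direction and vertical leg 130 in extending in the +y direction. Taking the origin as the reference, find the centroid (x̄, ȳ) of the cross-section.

x̄ = 76.36 in, ȳ = 59.94 in

rectangular portion: A = 115 × 130 = 14950.00, centroid at (57.50, 65.00).
triangular portion: A = ½·70·130 = 4550.00, centroid at (138.33, 43.33).
ΣA = 19500.00 in²
ΣAx̄ = (14950.00)(57.50) + (4550.00)(138.33) = 1489041.67 in³
ΣAȳ = (14950.00)(65.00) + (4550.00)(43.33) = 1168916.67 in³
x̄ = 1489041.67 / 19500.00 = 76.36 in
ȳ = 1168916.67 / 19500.00 = 59.94 in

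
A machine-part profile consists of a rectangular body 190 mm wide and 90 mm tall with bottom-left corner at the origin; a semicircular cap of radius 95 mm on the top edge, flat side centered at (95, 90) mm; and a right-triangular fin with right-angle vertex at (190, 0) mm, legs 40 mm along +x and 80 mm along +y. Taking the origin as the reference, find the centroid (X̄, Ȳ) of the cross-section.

X̄ = 100.27 mm, Ȳ = 80.90 mm

Part | A | x̄ᵢ | ȳᵢ | A·x̄ᵢ | A·ȳᵢ
rectangular body | 17100.00 | 95.00 | 45.00 | 1624500.00 | 769500.00
semicircular top | 14176.44 | 95.00 | 130.32 | 1346761.50 | 1847462.65
triangular fin | 1600.00 | 203.33 | 26.67 | 325333.33 | 42666.67
Σ | 32876.44 |  |  | 3296594.83 | 2659629.32
X̄ = 3296594.83 / 32876.44 = 100.27 mm
Ȳ = 2659629.32 / 32876.44 = 80.90 mm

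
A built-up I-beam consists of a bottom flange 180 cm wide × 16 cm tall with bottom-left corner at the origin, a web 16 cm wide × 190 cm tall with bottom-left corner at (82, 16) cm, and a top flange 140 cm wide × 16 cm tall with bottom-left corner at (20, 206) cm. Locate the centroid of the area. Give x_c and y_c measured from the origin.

x_c = 90.00 cm, y_c = 102.92 cm

bottom flange: A = 180 × 16 = 2880.00, centroid at (90.00, 8.00).
web: A = 16 × 190 = 3040.00, centroid at (90.00, 111.00).
top flange: A = 140 × 16 = 2240.00, centroid at (90.00, 214.00).
ΣA = 8160.00 cm²
ΣAx_c = (2880.00)(90.00) + (3040.00)(90.00) + (2240.00)(90.00) = 734400.00 cm³
ΣAy_c = (2880.00)(8.00) + (3040.00)(111.00) + (2240.00)(214.00) = 839840.00 cm³
x_c = 734400.00 / 8160.00 = 90.00 cm
y_c = 839840.00 / 8160.00 = 102.92 cm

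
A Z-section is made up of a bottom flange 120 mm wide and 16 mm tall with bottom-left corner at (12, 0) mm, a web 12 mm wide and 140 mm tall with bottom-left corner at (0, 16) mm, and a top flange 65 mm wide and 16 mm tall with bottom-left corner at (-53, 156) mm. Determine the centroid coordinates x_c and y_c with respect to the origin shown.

Part | A | x̄ᵢ | ȳᵢ | A·x̄ᵢ | A·ȳᵢ
bottom flange | 1920.00 | 72.00 | 8.00 | 138240.00 | 15360.00
web | 1680.00 | 6.00 | 86.00 | 10080.00 | 144480.00
top flange | 1040.00 | -20.50 | 164.00 | -21320.00 | 170560.00
Σ | 4640.00 |  |  | 127000.00 | 330400.00
x_c = 127000.00 / 4640.00 = 27.37 mm
y_c = 330400.00 / 4640.00 = 71.21 mm

x_c = 27.37 mm, y_c = 71.21 mm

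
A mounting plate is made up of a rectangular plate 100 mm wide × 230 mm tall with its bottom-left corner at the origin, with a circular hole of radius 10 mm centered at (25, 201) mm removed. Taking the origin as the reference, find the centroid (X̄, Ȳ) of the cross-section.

Part | A | x̄ᵢ | ȳᵢ | A·x̄ᵢ | A·ȳᵢ
plate | 23000.00 | 50.00 | 115.00 | 1150000.00 | 2645000.00
hole | -314.16 | 25.00 | 201.00 | -7853.98 | -63146.01
Σ | 22685.84 |  |  | 1142146.02 | 2581853.99
X̄ = 1142146.02 / 22685.84 = 50.35 mm
Ȳ = 2581853.99 / 22685.84 = 113.81 mm

X̄ = 50.35 mm, Ȳ = 113.81 mm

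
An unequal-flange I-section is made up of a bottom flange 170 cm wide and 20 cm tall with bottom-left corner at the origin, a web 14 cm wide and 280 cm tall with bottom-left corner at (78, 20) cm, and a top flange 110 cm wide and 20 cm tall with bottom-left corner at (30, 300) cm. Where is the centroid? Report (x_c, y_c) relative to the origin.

x_c = 85.00 cm, y_c = 141.09 cm

bottom flange: A = 170 × 20 = 3400.00, centroid at (85.00, 10.00).
web: A = 14 × 280 = 3920.00, centroid at (85.00, 160.00).
top flange: A = 110 × 20 = 2200.00, centroid at (85.00, 310.00).
ΣA = 9520.00 cm², ΣAx_c = 809200.00 cm³, ΣAy_c = 1343200.00 cm³.
x_c = 809200.00/9520.00 = 85.00 cm; y_c = 1343200.00/9520.00 = 141.09 cm.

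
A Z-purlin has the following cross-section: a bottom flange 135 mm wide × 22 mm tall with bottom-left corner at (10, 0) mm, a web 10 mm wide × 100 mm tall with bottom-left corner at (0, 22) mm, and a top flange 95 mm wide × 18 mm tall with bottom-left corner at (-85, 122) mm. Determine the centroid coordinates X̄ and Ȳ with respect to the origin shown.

X̄ = 30.11 mm, Ȳ = 57.87 mm

bottom flange: A = 135 × 22 = 2970.00, centroid at (77.50, 11.00).
web: A = 10 × 100 = 1000.00, centroid at (5.00, 72.00).
top flange: A = 95 × 18 = 1710.00, centroid at (-37.50, 131.00).
ΣA = 5680.00 mm²
ΣAX̄ = (2970.00)(77.50) + (1000.00)(5.00) + (1710.00)(-37.50) = 171050.00 mm³
ΣAȲ = (2970.00)(11.00) + (1000.00)(72.00) + (1710.00)(131.00) = 328680.00 mm³
X̄ = 171050.00 / 5680.00 = 30.11 mm
Ȳ = 328680.00 / 5680.00 = 57.87 mm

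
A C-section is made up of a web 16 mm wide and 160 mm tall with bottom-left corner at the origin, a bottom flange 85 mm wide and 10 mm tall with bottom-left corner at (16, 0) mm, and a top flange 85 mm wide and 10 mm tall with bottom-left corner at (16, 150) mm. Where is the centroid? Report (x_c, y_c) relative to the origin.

Part | A | x̄ᵢ | ȳᵢ | A·x̄ᵢ | A·ȳᵢ
web | 2560.00 | 8.00 | 80.00 | 20480.00 | 204800.00
bottom flange | 850.00 | 58.50 | 5.00 | 49725.00 | 4250.00
top flange | 850.00 | 58.50 | 155.00 | 49725.00 | 131750.00
Σ | 4260.00 |  |  | 119930.00 | 340800.00
x_c = 119930.00 / 4260.00 = 28.15 mm
y_c = 340800.00 / 4260.00 = 80.00 mm

x_c = 28.15 mm, y_c = 80.00 mm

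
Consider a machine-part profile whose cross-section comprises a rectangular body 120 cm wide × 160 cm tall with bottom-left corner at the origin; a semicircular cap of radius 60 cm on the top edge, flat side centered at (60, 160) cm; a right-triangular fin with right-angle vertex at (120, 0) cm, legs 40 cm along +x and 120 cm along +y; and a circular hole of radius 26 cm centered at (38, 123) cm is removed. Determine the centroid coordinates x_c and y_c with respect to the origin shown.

rectangular body: A = 120 × 160 = 19200.00, centroid at (60.00, 80.00).
semicircular top: A = ½π·60² = 5654.87, centroid at (60.00, 185.46).
triangular fin: A = ½·40·120 = 2400.00, centroid at (133.33, 40.00).
hole: A = −π·26² = -2123.72, centroid at (38.00, 123.00).
ΣA = 25131.15 cm²
ΣAx_c = (19200.00)(60.00) + (5654.87)(60.00) + (2400.00)(133.33) + (-2123.72)(38.00) = 1730590.77 cm³
ΣAy_c = (19200.00)(80.00) + (5654.87)(185.46) + (2400.00)(40.00) + (-2123.72)(123.00) = 2419561.54 cm³
x_c = 1730590.77 / 25131.15 = 68.86 cm
y_c = 2419561.54 / 25131.15 = 96.28 cm

x_c = 68.86 cm, y_c = 96.28 cm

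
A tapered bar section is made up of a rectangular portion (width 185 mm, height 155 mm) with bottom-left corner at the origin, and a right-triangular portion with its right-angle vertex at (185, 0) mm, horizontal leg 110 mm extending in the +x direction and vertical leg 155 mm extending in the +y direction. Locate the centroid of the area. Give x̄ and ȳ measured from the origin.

x̄ = 122.10 mm, ȳ = 71.58 mm

Part | A | x̄ᵢ | ȳᵢ | A·x̄ᵢ | A·ȳᵢ
rectangular portion | 28675.00 | 92.50 | 77.50 | 2652437.50 | 2222312.50
triangular portion | 8525.00 | 221.67 | 51.67 | 1889708.33 | 440458.33
Σ | 37200.00 |  |  | 4542145.83 | 2662770.83
x̄ = 4542145.83 / 37200.00 = 122.10 mm
ȳ = 2662770.83 / 37200.00 = 71.58 mm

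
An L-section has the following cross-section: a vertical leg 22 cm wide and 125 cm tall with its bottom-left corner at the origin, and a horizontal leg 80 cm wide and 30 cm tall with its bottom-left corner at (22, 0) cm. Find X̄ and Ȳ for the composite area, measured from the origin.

X̄ = 34.77 cm, Ȳ = 40.36 cm

vertical leg: A = 22 × 125 = 2750.00, centroid at (11.00, 62.50).
horizontal leg: A = 80 × 30 = 2400.00, centroid at (62.00, 15.00).
ΣA = 5150.00 cm²
ΣAX̄ = (2750.00)(11.00) + (2400.00)(62.00) = 179050.00 cm³
ΣAȲ = (2750.00)(62.50) + (2400.00)(15.00) = 207875.00 cm³
X̄ = 179050.00 / 5150.00 = 34.77 cm
Ȳ = 207875.00 / 5150.00 = 40.36 cm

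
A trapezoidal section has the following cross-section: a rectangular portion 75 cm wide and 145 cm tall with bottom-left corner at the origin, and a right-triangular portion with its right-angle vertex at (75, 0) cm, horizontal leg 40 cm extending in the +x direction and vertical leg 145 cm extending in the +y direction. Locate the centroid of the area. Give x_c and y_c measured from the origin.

x_c = 48.20 cm, y_c = 67.41 cm

rectangular portion: A = 75 × 145 = 10875.00, centroid at (37.50, 72.50).
triangular portion: A = ½·40·145 = 2900.00, centroid at (88.33, 48.33).
ΣA = 13775.00 cm², ΣAx_c = 663979.17 cm³, ΣAy_c = 928604.17 cm³.
x_c = 663979.17/13775.00 = 48.20 cm; y_c = 928604.17/13775.00 = 67.41 cm.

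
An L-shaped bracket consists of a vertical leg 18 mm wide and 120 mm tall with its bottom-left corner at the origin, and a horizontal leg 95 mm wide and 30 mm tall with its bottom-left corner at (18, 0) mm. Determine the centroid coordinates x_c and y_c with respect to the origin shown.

vertical leg: A = 18 × 120 = 2160.00, centroid at (9.00, 60.00).
horizontal leg: A = 95 × 30 = 2850.00, centroid at (65.50, 15.00).
ΣA = 5010.00 mm²
ΣAx_c = (2160.00)(9.00) + (2850.00)(65.50) = 206115.00 mm³
ΣAy_c = (2160.00)(60.00) + (2850.00)(15.00) = 172350.00 mm³
x_c = 206115.00 / 5010.00 = 41.14 mm
y_c = 172350.00 / 5010.00 = 34.40 mm

x_c = 41.14 mm, y_c = 34.40 mm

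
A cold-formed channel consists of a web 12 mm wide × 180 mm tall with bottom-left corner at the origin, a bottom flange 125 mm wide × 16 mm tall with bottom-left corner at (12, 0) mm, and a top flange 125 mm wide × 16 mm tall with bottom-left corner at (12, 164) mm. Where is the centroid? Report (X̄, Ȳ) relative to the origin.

web: A = 12 × 180 = 2160.00, centroid at (6.00, 90.00).
bottom flange: A = 125 × 16 = 2000.00, centroid at (74.50, 8.00).
top flange: A = 125 × 16 = 2000.00, centroid at (74.50, 172.00).
ΣA = 6160.00 mm², ΣAX̄ = 310960.00 mm³, ΣAȲ = 554400.00 mm³.
X̄ = 310960.00/6160.00 = 50.48 mm; Ȳ = 554400.00/6160.00 = 90.00 mm.

X̄ = 50.48 mm, Ȳ = 90.00 mm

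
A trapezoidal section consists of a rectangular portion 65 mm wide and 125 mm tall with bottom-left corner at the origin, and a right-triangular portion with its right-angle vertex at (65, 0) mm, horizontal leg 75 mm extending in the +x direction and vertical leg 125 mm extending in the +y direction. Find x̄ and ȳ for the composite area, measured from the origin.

x̄ = 53.54 mm, ȳ = 54.88 mm

rectangular portion: A = 65 × 125 = 8125.00, centroid at (32.50, 62.50).
triangular portion: A = ½·75·125 = 4687.50, centroid at (90.00, 41.67).
ΣA = 12812.50 mm², ΣAx̄ = 685937.50 mm³, ΣAȳ = 703125.00 mm³.
x̄ = 685937.50/12812.50 = 53.54 mm; ȳ = 703125.00/12812.50 = 54.88 mm.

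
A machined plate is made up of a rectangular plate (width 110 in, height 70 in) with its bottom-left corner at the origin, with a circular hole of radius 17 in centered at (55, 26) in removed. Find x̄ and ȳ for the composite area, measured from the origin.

x̄ = 55.00 in, ȳ = 36.20 in

Part | A | x̄ᵢ | ȳᵢ | A·x̄ᵢ | A·ȳᵢ
plate | 7700.00 | 55.00 | 35.00 | 423500.00 | 269500.00
hole | -907.92 | 55.00 | 26.00 | -49935.62 | -23605.93
Σ | 6792.08 |  |  | 373564.38 | 245894.07
x̄ = 373564.38 / 6792.08 = 55.00 in
ȳ = 245894.07 / 6792.08 = 36.20 in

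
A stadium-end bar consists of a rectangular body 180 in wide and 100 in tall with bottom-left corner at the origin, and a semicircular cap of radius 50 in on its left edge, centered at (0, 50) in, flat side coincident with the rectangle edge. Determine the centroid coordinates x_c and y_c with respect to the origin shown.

x_c = 70.08 in, y_c = 50.00 in

rectangular body: A = 180 × 100 = 18000.00, centroid at (90.00, 50.00).
semicircular end: A = ½π·50² = 3926.99, centroid at (-21.22, 50.00).
ΣA = 21926.99 in², ΣAx_c = 1536666.67 in³, ΣAy_c = 1096349.54 in³.
x_c = 1536666.67/21926.99 = 70.08 in; y_c = 1096349.54/21926.99 = 50.00 in.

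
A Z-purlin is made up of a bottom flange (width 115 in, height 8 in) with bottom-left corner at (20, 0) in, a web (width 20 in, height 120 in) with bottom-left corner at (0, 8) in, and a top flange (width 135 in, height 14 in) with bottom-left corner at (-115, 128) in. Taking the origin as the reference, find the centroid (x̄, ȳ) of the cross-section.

x̄ = 1.06 in, ȳ = 81.00 in

bottom flange: A = 115 × 8 = 920.00, centroid at (77.50, 4.00).
web: A = 20 × 120 = 2400.00, centroid at (10.00, 68.00).
top flange: A = 135 × 14 = 1890.00, centroid at (-47.50, 135.00).
ΣA = 5210.00 in²
ΣAx̄ = (920.00)(77.50) + (2400.00)(10.00) + (1890.00)(-47.50) = 5525.00 in³
ΣAȳ = (920.00)(4.00) + (2400.00)(68.00) + (1890.00)(135.00) = 422030.00 in³
x̄ = 5525.00 / 5210.00 = 1.06 in
ȳ = 422030.00 / 5210.00 = 81.00 in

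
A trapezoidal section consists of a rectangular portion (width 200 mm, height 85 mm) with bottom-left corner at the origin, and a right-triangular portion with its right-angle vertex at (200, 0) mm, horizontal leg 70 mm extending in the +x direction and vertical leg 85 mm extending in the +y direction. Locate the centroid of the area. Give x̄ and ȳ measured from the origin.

rectangular portion: A = 200 × 85 = 17000.00, centroid at (100.00, 42.50).
triangular portion: A = ½·70·85 = 2975.00, centroid at (223.33, 28.33).
ΣA = 19975.00 mm², ΣAx̄ = 2364416.67 mm³, ΣAȳ = 806791.67 mm³.
x̄ = 2364416.67/19975.00 = 118.37 mm; ȳ = 806791.67/19975.00 = 40.39 mm.

x̄ = 118.37 mm, ȳ = 40.39 mm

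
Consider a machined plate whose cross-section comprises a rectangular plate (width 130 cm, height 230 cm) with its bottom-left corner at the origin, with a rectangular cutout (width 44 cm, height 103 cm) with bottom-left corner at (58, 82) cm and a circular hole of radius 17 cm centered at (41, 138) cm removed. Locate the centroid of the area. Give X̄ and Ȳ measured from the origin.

X̄ = 63.11 cm, Ȳ = 110.72 cm

plate: A = 130 × 230 = 29900.00, centroid at (65.00, 115.00).
hole 1: A = −(44 × 103) = -4532.00, centroid at (80.00, 133.50).
hole 2: A = −π·17² = -907.92, centroid at (41.00, 138.00).
ΣA = 24460.08 cm², ΣAX̄ = 1543715.27 cm³, ΣAȲ = 2708185.00 cm³.
X̄ = 1543715.27/24460.08 = 63.11 cm; Ȳ = 2708185.00/24460.08 = 110.72 cm.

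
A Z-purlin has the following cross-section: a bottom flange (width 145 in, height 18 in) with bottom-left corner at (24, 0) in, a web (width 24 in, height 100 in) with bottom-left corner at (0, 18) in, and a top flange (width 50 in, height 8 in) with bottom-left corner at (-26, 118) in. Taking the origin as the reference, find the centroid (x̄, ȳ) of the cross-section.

bottom flange: A = 145 × 18 = 2610.00, centroid at (96.50, 9.00).
web: A = 24 × 100 = 2400.00, centroid at (12.00, 68.00).
top flange: A = 50 × 8 = 400.00, centroid at (-1.00, 122.00).
ΣA = 5410.00 in²
ΣAx̄ = (2610.00)(96.50) + (2400.00)(12.00) + (400.00)(-1.00) = 280265.00 in³
ΣAȳ = (2610.00)(9.00) + (2400.00)(68.00) + (400.00)(122.00) = 235490.00 in³
x̄ = 280265.00 / 5410.00 = 51.80 in
ȳ = 235490.00 / 5410.00 = 43.53 in

x̄ = 51.80 in, ȳ = 43.53 in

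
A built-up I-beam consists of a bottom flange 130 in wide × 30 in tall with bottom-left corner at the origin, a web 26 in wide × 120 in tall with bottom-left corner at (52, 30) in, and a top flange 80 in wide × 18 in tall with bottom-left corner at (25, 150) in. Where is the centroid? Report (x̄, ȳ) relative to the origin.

Part | A | x̄ᵢ | ȳᵢ | A·x̄ᵢ | A·ȳᵢ
bottom flange | 3900.00 | 65.00 | 15.00 | 253500.00 | 58500.00
web | 3120.00 | 65.00 | 90.00 | 202800.00 | 280800.00
top flange | 1440.00 | 65.00 | 159.00 | 93600.00 | 228960.00
Σ | 8460.00 |  |  | 549900.00 | 568260.00
x̄ = 549900.00 / 8460.00 = 65.00 in
ȳ = 568260.00 / 8460.00 = 67.17 in

x̄ = 65.00 in, ȳ = 67.17 in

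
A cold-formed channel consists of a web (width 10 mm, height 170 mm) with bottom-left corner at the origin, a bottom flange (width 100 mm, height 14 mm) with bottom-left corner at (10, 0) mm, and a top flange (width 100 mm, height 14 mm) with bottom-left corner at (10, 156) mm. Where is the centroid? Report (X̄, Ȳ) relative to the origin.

X̄ = 39.22 mm, Ȳ = 85.00 mm

Part | A | x̄ᵢ | ȳᵢ | A·x̄ᵢ | A·ȳᵢ
web | 1700.00 | 5.00 | 85.00 | 8500.00 | 144500.00
bottom flange | 1400.00 | 60.00 | 7.00 | 84000.00 | 9800.00
top flange | 1400.00 | 60.00 | 163.00 | 84000.00 | 228200.00
Σ | 4500.00 |  |  | 176500.00 | 382500.00
X̄ = 176500.00 / 4500.00 = 39.22 mm
Ȳ = 382500.00 / 4500.00 = 85.00 mm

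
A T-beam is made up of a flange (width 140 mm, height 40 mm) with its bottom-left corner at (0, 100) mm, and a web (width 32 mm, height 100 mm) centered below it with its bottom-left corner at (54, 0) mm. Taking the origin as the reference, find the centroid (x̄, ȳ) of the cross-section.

Part | A | x̄ᵢ | ȳᵢ | A·x̄ᵢ | A·ȳᵢ
web | 3200.00 | 70.00 | 50.00 | 224000.00 | 160000.00
flange | 5600.00 | 70.00 | 120.00 | 392000.00 | 672000.00
Σ | 8800.00 |  |  | 616000.00 | 832000.00
x̄ = 616000.00 / 8800.00 = 70.00 mm
ȳ = 832000.00 / 8800.00 = 94.55 mm

x̄ = 70.00 mm, ȳ = 94.55 mm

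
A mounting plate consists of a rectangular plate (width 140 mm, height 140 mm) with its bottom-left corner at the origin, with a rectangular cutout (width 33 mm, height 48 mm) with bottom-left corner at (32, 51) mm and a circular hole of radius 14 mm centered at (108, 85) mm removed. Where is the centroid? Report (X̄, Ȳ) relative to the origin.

X̄ = 70.61 mm, Ȳ = 69.01 mm

plate: A = 140 × 140 = 19600.00, centroid at (70.00, 70.00).
hole 1: A = −(33 × 48) = -1584.00, centroid at (48.50, 75.00).
hole 2: A = −π·14² = -615.75, centroid at (108.00, 85.00).
ΣA = 17400.25 mm², ΣAX̄ = 1228674.77 mm³, ΣAȲ = 1200861.07 mm³.
X̄ = 1228674.77/17400.25 = 70.61 mm; Ȳ = 1200861.07/17400.25 = 69.01 mm.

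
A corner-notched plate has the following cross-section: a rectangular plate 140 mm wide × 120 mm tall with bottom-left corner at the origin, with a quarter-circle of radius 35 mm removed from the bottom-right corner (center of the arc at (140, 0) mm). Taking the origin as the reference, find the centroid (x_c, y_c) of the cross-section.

plate: A = 140 × 120 = 16800.00, centroid at (70.00, 60.00).
removed quarter-circle: A = −¼π·35² = -962.11, centroid at (125.15, 14.85).
ΣA = 15837.89 mm², ΣAx_c = 1055595.88 mm³, ΣAy_c = 993708.33 mm³.
x_c = 1055595.88/15837.89 = 66.65 mm; y_c = 993708.33/15837.89 = 62.74 mm.

x_c = 66.65 mm, y_c = 62.74 mm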